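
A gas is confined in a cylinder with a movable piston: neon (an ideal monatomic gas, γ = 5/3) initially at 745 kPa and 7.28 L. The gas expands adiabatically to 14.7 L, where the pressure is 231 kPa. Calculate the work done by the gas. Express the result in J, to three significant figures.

Adiabatic: W = (P₁V₁ − P₂V₂)/(γ − 1) with γ = 5/3.
P₁V₁ = 5424 J, P₂V₂ = 3396 J.
W = (5424 − 3396) / 0.6667 = 3042 J.

W ≈ 3040 J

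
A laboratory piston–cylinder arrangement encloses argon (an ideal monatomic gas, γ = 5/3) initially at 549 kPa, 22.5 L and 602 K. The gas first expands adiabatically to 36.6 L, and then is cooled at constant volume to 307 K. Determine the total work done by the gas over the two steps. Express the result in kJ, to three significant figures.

W_total ≈ 5.13 kJ

Step 1 (adiabatic): W = (P₁V₁ − P₂V₂)/(γ−1) = (12352 − 8931)/0.667 = 5133 J.
Step 2 (isochoric): W = 0 (constant volume).
W_total = 5133 + 0 = 5133 J.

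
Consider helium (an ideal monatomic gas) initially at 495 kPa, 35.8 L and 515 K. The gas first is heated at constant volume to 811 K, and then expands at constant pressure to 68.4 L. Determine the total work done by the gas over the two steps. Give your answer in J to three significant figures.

W_total ≈ 25400 J

Step 1 (isochoric): W = 0 (constant volume).
After step 1: P = 779.5 kPa (V unchanged).
Step 2 (isobaric): W = PΔV = (779.5 kPa)(68.4 − 35.8 L) = 25412 J.
W_total = 0 + 25412 = 25412 J.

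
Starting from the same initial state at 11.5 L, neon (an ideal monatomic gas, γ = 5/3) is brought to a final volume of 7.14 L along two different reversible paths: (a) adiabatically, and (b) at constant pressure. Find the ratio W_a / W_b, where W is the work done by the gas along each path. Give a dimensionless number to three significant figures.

Path (a) adiabatic: W = P₁V₁(1 − (V₁/V₂)^(γ−1))/(γ−1) → W_a/(P₁V₁) = -0.5611.
Path (b) isobaric: W = P₁(V₂ − V₁) → W_b/(P₁V₁) = -0.3791.
W_a / W_b = -0.5611 / -0.3791 = 1.48.

W_a / W_b ≈ 1.48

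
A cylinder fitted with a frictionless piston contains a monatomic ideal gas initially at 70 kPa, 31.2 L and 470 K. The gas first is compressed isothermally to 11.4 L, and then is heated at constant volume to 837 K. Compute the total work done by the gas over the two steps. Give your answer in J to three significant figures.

Step 1 (isothermal): W = P₁V₁ ln(V₂/V₁) = (2184) ln(11.4/31.2) = -2199 J.
Step 2 (isochoric): W = 0 (constant volume).
W_total = -2199 + 0 = -2199 J.

W_total ≈ -2200 J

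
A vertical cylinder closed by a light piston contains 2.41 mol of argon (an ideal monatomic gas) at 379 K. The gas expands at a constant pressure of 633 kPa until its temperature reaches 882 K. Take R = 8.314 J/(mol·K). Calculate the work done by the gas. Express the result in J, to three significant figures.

Isobaric: W = P ΔV = nR ΔT.
W = (2.41)(8.314)(882 − 379) = 10078 J.

W ≈ 10100 J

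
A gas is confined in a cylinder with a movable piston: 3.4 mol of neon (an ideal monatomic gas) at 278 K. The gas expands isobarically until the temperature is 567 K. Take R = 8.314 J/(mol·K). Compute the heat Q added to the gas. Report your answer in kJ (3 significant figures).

Q ≈ 20.4 kJ

Isobaric: W = nRΔT = (3.4)(8.314)(289) = 8169 J.
ΔU = nCᵥΔT with Cᵥ = 3R/2: ΔU = (3.4)(12.47)(289) = 12254 J.
Q = ΔU + W = 12254 + 8169 = 20423 J.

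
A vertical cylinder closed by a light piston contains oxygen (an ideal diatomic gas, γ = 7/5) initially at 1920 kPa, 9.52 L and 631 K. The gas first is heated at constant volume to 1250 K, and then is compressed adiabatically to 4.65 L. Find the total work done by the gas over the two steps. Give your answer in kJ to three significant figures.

Step 1 (isochoric): W = 0 (constant volume).
After step 1: P = 3803 kPa (V unchanged).
Step 2 (adiabatic): W = (P₁V₁ − P₂V₂)/(γ−1) = (36209 − 48227)/0.4 = -30045 J.
W_total = 0 − 30045 = -30045 J.

W_total ≈ -30.0 kJ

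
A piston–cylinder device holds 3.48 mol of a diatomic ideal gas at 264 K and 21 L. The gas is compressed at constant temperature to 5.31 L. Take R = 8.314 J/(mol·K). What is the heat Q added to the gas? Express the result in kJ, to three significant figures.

Isothermal ⇒ ΔU = 0, so Q = W = nRT ln(V₂/V₁).
Q = (3.48)(8.314)(264) ln(5.31/21) = 7638 × -1.375 = -10502 J.

Q ≈ -10.5 kJ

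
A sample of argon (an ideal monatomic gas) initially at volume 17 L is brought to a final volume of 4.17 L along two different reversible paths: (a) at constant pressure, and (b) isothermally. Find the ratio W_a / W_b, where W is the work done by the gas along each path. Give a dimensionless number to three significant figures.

Path (a) isobaric: W = P₁(V₂ − V₁) → W_a/(P₁V₁) = -0.7547.
Path (b) isothermal: W = P₁V₁ ln(V₂/V₁) → W_b/(P₁V₁) = -1.405.
W_a / W_b = -0.7547 / -1.405 = 0.537.

W_a / W_b ≈ 0.537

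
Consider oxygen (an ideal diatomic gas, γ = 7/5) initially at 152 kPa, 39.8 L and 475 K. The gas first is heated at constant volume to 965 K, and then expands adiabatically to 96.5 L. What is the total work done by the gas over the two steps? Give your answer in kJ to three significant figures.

Step 1 (isochoric): W = 0 (constant volume).
After step 1: P = 308.8 kPa (V unchanged).
Step 2 (adiabatic): W = (P₁V₁ − P₂V₂)/(γ−1) = (12290 − 8624)/0.4 = 9166 J.
W_total = 0 + 9166 = 9166 J.

W_total ≈ 9.17 kJ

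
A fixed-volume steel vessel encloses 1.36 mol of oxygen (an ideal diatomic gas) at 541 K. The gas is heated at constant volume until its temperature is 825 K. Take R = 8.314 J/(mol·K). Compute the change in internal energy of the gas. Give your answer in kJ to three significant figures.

ΔU ≈ 8.03 kJ

Constant volume ⇒ W = 0, so Q = ΔU = nCᵥΔT with Cᵥ = 5R/2 = 20.79 J/(mol·K).
ΔU = (1.36)(20.79)(825 − 541) = 8028 J.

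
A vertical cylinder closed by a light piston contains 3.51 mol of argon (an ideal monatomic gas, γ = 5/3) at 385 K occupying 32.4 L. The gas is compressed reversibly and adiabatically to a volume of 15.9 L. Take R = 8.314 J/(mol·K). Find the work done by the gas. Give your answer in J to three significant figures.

W ≈ -10200 J

Adiabatic: TV^(γ−1) = const with γ = 5/3.
T₂ = T₁ (V₁/V₂)^(γ−1) = 385 × (32.4/15.9)^0.667 = 385 × 1.607 = 618.8 K.
W_by = nCᵥ(T₁ − T₂) = (3.51)(12.47)(385 − 618.8) = -10235 J.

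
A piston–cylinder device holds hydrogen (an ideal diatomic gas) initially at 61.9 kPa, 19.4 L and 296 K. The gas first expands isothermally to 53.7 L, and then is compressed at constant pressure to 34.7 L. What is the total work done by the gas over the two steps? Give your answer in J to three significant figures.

Step 1 (isothermal): W = P₁V₁ ln(V₂/V₁) = (1201) ln(53.7/19.4) = 1223 J.
After step 1: P = 22.36 kPa, V = 53.7 L, T = 296 K.
Step 2 (isobaric): W = PΔV = (22.36 kPa)(34.7 − 53.7 L) = -424.9 J.
W_total = 1223 − 424.9 = 797.8 J.

W_total ≈ 798 J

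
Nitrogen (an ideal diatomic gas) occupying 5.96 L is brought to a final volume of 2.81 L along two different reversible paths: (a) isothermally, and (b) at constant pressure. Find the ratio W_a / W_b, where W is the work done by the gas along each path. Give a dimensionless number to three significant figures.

Path (a) isothermal: W = P₁V₁ ln(V₂/V₁) → W_a/(P₁V₁) = -0.7519.
Path (b) isobaric: W = P₁(V₂ − V₁) → W_b/(P₁V₁) = -0.5285.
W_a / W_b = -0.7519 / -0.5285 = 1.423.

W_a / W_b ≈ 1.42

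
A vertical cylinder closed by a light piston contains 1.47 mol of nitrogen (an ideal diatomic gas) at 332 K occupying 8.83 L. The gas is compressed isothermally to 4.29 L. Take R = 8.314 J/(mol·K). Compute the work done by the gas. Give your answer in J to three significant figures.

W ≈ -2930 J

Isothermal: W = nRT ln(V₂/V₁).
W = (1.47)(8.314)(332) × ln(4.29/8.83)
  = 4058 × -0.7219
W_by_gas = -2929 J.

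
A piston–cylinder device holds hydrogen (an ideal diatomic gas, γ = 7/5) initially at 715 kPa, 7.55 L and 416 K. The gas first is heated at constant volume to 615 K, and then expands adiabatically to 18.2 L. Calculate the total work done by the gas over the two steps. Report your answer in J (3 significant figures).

W_total ≈ 5920 J

Step 1 (isochoric): W = 0 (constant volume).
After step 1: P = 1057 kPa (V unchanged).
Step 2 (adiabatic): W = (P₁V₁ − P₂V₂)/(γ−1) = (7981 − 5613)/0.4 = 5919 J.
W_total = 0 + 5919 = 5919 J.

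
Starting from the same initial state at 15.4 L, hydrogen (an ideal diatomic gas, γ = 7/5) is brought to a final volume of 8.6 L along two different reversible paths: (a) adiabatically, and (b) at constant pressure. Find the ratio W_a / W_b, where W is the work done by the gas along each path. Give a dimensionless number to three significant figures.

Path (a) adiabatic: W = P₁V₁(1 − (V₁/V₂)^(γ−1))/(γ−1) → W_a/(P₁V₁) = -0.6561.
Path (b) isobaric: W = P₁(V₂ − V₁) → W_b/(P₁V₁) = -0.4416.
W_a / W_b = -0.6561 / -0.4416 = 1.486.

W_a / W_b ≈ 1.49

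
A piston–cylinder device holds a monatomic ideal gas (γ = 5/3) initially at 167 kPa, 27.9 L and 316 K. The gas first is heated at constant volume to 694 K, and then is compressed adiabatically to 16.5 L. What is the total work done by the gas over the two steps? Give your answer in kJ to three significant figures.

Step 1 (isochoric): W = 0 (constant volume).
After step 1: P = 366.8 kPa (V unchanged).
Step 2 (adiabatic): W = (P₁V₁ − P₂V₂)/(γ−1) = (10233 − 14524)/0.667 = -6436 J.
W_total = 0 − 6436 = -6436 J.

W_total ≈ -6.44 kJ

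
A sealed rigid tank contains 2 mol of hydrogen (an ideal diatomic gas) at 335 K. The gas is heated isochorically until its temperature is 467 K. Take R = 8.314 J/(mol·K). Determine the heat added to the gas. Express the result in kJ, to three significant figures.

Q ≈ 5.49 kJ

Constant volume ⇒ W = 0, so Q = ΔU = nCᵥΔT with Cᵥ = 5R/2 = 20.79 J/(mol·K).
ΔU = (2)(20.79)(467 − 335) = 5487 J.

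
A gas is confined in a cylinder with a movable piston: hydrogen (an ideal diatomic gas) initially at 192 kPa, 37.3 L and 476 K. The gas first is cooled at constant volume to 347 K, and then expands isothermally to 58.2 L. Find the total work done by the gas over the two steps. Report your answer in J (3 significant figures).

Step 1 (isochoric): W = 0 (constant volume).
After step 1: P = 140 kPa (V unchanged).
Step 2 (isothermal): W = P₁V₁ ln(V₂/V₁) = (5221) ln(58.2/37.3) = 2323 J.
W_total = 0 + 2323 = 2323 J.

W_total ≈ 2320 J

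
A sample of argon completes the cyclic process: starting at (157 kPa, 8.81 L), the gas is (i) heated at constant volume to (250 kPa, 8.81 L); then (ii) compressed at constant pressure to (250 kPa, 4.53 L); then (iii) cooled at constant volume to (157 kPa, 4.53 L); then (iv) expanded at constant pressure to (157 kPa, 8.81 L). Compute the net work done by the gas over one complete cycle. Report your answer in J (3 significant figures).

W_net ≈ -398 J

Constant-volume legs do no work.
W(ii) = (250)(4.53 − 8.81) = -1070 J; W(iv) = (157)(8.81 − 4.53) = 672 J.
W_net = -1070 + 672 = -398 J (the counter-clockwise enclosed area).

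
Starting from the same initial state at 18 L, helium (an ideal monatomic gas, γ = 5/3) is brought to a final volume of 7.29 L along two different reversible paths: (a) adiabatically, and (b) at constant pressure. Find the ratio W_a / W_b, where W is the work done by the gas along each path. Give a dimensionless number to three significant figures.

W_a / W_b ≈ 2.08

Path (a) adiabatic: W = P₁V₁(1 − (V₁/V₂)^(γ−1))/(γ−1) → W_a/(P₁V₁) = -1.24.
Path (b) isobaric: W = P₁(V₂ − V₁) → W_b/(P₁V₁) = -0.595.
W_a / W_b = -1.24 / -0.595 = 2.084.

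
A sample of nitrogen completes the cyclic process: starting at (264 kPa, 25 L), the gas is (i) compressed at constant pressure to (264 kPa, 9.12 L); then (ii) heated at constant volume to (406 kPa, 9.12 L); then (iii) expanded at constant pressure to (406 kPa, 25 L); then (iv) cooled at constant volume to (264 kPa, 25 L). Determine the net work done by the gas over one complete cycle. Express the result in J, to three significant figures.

Constant-volume legs do no work.
W(i) = (264)(9.12 − 25) = -4192 J; W(iii) = (406)(25 − 9.12) = 6447 J.
W_net = -4192 + 6447 = 2255 J (the clockwise enclosed area).

W_net ≈ 2250 J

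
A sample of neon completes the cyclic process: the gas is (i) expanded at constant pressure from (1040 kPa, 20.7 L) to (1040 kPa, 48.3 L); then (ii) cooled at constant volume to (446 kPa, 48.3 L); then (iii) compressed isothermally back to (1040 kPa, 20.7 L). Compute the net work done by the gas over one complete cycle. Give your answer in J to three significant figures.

W_net ≈ 10500 J

Leg (i): W = PΔV = (1040)(48.3 − 20.7) = 28704 J.
Leg (ii): W = 0.
Leg (iii): W = PᵢVᵢ ln(V_f/Vᵢ) = (21542) ln(20.7/48.3) = -18252 J.
W_net = 28704 − 18252 = 10452 J.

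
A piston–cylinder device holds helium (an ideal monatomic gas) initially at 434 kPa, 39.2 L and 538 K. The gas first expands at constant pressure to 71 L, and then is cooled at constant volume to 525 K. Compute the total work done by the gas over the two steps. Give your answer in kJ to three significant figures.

W_total ≈ 13.8 kJ

Step 1 (isobaric): W = PΔV = (434 kPa)(71 − 39.2 L) = 13801 J.
Step 2 (isochoric): W = 0 (constant volume).
W_total = 13801 + 0 = 13801 J.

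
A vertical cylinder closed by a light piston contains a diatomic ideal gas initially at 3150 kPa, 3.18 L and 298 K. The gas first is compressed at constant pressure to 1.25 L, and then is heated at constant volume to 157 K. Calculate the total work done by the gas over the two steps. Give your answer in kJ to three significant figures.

Step 1 (isobaric): W = PΔV = (3150 kPa)(1.25 − 3.18 L) = -6080 J.
Step 2 (isochoric): W = 0 (constant volume).
W_total = -6080 + 0 = -6080 J.

W_total ≈ -6.08 kJ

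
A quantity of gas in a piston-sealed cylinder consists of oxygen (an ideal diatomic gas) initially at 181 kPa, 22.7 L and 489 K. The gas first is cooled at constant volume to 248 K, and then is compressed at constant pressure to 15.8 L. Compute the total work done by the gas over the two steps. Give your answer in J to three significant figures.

Step 1 (isochoric): W = 0 (constant volume).
After step 1: P = 91.8 kPa (V unchanged).
Step 2 (isobaric): W = PΔV = (91.8 kPa)(15.8 − 22.7 L) = -633.4 J.
W_total = 0 − 633.4 = -633.4 J.

W_total ≈ -633 J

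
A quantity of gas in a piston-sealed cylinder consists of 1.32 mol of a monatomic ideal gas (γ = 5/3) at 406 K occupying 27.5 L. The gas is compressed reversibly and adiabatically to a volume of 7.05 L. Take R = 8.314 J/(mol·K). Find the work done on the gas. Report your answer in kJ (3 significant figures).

W ≈ 9.88 kJ

Adiabatic: TV^(γ−1) = const with γ = 5/3.
T₂ = T₁ (V₁/V₂)^(γ−1) = 406 × (27.5/7.05)^0.667 = 406 × 2.478 = 1006 K.
W_by = nCᵥ(T₁ − T₂) = (1.32)(12.47)(406 − 1006) = -9878 J.
Work on gas = −W_by = 9878 J.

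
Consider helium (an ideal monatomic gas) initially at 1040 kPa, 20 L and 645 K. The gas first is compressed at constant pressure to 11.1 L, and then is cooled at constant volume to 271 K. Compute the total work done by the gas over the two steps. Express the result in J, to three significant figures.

W_total ≈ -9260 J

Step 1 (isobaric): W = PΔV = (1040 kPa)(11.1 − 20 L) = -9256 J.
Step 2 (isochoric): W = 0 (constant volume).
W_total = -9256 + 0 = -9256 J.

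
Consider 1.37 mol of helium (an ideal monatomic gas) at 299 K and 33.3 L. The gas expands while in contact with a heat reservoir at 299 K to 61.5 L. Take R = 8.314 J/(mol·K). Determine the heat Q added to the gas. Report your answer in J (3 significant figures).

Q ≈ 2090 J

Isothermal ⇒ ΔU = 0, so Q = W = nRT ln(V₂/V₁).
Q = (1.37)(8.314)(299) ln(61.5/33.3) = 3406 × 0.6135 = 2089 J.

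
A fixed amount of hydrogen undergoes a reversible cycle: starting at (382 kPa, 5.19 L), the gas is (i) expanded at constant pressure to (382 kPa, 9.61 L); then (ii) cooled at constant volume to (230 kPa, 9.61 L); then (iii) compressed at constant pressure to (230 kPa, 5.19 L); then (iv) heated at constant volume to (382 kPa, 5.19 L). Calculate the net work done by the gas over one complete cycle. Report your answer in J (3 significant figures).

W_net ≈ 672 J

Constant-volume legs do no work.
W(i) = (382)(9.61 − 5.19) = 1688 J; W(iii) = (230)(5.19 − 9.61) = -1017 J.
W_net = 1688 − 1017 = 671.8 J (the clockwise enclosed area).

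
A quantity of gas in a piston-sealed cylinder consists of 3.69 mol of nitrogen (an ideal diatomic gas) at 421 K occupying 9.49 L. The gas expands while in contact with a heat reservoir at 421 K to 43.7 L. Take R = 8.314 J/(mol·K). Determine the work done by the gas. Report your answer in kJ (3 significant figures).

Isothermal: W = nRT ln(V₂/V₁).
W = (3.69)(8.314)(421) × ln(43.7/9.49)
  = 12916 × 1.527
W_by_gas = 19724 J.

W ≈ 19.7 kJ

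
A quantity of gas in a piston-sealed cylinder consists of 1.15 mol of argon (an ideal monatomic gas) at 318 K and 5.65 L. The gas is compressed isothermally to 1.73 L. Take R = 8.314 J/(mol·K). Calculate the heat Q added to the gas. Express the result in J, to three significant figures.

Isothermal ⇒ ΔU = 0, so Q = W = nRT ln(V₂/V₁).
Q = (1.15)(8.314)(318) ln(1.73/5.65) = 3040 × -1.184 = -3598 J.

Q ≈ -3600 J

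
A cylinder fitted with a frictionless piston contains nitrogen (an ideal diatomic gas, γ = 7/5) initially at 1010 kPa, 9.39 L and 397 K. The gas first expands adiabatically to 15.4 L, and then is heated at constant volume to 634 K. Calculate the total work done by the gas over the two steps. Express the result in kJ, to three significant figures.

W_total ≈ 4.26 kJ

Step 1 (adiabatic): W = (P₁V₁ − P₂V₂)/(γ−1) = (9484 − 7781)/0.4 = 4257 J.
Step 2 (isochoric): W = 0 (constant volume).
W_total = 4257 + 0 = 4257 J.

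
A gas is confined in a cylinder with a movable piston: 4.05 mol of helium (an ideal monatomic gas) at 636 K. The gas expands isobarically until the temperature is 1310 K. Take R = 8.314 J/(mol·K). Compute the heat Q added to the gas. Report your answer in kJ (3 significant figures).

Q ≈ 56.7 kJ

Isobaric: W = nRΔT = (4.05)(8.314)(674) = 22695 J.
ΔU = nCᵥΔT with Cᵥ = 3R/2: ΔU = (4.05)(12.47)(674) = 34042 J.
Q = ΔU + W = 34042 + 22695 = 56737 J.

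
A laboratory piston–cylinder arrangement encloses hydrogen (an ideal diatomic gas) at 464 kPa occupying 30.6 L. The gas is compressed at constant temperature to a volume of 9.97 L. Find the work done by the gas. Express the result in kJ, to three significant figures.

W ≈ -15.9 kJ

Isothermal: W = nRT ln(V₂/V₁) = P₁V₁ ln(V₂/V₁).
P₁V₁ = (464 kPa)(30.6 L) = 14198 J.
W = 14198 × ln(9.97/30.6) = 14198 × -1.121
W_by_gas = -15922 J.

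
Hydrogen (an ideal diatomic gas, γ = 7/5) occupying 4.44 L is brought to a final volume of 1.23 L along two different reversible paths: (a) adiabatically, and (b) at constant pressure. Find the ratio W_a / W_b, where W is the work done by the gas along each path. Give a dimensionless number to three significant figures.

W_a / W_b ≈ 2.32

Path (a) adiabatic: W = P₁V₁(1 − (V₁/V₂)^(γ−1))/(γ−1) → W_a/(P₁V₁) = -1.678.
Path (b) isobaric: W = P₁(V₂ − V₁) → W_b/(P₁V₁) = -0.723.
W_a / W_b = -1.678 / -0.723 = 2.32.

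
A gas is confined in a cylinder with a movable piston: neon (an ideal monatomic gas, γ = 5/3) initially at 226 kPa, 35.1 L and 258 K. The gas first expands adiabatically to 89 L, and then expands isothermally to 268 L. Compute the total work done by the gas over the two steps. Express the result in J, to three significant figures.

Step 1 (adiabatic): W = (P₁V₁ − P₂V₂)/(γ−1) = (7933 − 4266)/0.667 = 5500 J.
After step 1: P = 47.93 kPa, V = 89 L, T = 138.7 K.
Step 2 (isothermal): W = P₁V₁ ln(V₂/V₁) = (4266) ln(268/89) = 4703 J.
W_total = 5500 + 4703 = 10203 J.

W_total ≈ 10200 J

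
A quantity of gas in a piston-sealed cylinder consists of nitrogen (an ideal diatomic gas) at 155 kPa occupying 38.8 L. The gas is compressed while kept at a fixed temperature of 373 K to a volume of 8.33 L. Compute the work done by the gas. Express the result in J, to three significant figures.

W ≈ -9250 J

Isothermal: W = nRT ln(V₂/V₁) = P₁V₁ ln(V₂/V₁).
P₁V₁ = (155 kPa)(38.8 L) = 6014 J.
W = 6014 × ln(8.33/38.8) = 6014 × -1.539
W_by_gas = -9253 J.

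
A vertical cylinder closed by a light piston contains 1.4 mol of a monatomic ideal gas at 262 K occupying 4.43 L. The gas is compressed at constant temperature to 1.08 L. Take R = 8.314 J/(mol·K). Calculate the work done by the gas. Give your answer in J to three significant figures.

Isothermal: W = nRT ln(V₂/V₁).
W = (1.4)(8.314)(262) × ln(1.08/4.43)
  = 3050 × -1.411
W_by_gas = -4304 J.

W ≈ -4300 J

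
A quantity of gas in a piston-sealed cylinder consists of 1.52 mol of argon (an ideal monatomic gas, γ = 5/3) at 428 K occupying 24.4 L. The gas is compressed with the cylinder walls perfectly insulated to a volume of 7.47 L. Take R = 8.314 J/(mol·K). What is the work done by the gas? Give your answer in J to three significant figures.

Adiabatic: TV^(γ−1) = const with γ = 5/3.
T₂ = T₁ (V₁/V₂)^(γ−1) = 428 × (24.4/7.47)^0.667 = 428 × 2.201 = 942.2 K.
W_by = nCᵥ(T₁ − T₂) = (1.52)(12.47)(428 − 942.2) = -9748 J.

W ≈ -9750 J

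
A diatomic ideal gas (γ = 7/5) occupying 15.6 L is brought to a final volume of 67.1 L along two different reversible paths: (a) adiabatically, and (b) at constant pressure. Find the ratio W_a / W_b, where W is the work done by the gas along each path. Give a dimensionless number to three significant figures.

Path (a) adiabatic: W = P₁V₁(1 − (V₁/V₂)^(γ−1))/(γ−1) → W_a/(P₁V₁) = 1.105.
Path (b) isobaric: W = P₁(V₂ − V₁) → W_b/(P₁V₁) = 3.301.
W_a / W_b = 1.105 / 3.301 = 0.3348.

W_a / W_b ≈ 0.335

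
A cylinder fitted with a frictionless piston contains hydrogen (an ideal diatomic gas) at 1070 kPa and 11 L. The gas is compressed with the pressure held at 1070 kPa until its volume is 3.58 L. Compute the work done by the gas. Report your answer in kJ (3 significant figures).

W ≈ -7.94 kJ

Isobaric: W = P ΔV.
W = (1070 kPa)(3.58 − 11 L) = (1070)(-7.42) = -7939 J.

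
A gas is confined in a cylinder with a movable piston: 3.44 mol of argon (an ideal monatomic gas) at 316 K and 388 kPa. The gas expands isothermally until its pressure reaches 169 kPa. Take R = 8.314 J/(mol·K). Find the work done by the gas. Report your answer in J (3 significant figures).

W ≈ 7510 J

Isothermal process: W = nRT ln(V₂/V₁) = nRT ln(P₁/P₂).
W = (3.44)(8.314)(316) × ln(388/169)
  = 9038 × ln(2.296) = 9038 × 0.8311
W_by_gas = 7511 J.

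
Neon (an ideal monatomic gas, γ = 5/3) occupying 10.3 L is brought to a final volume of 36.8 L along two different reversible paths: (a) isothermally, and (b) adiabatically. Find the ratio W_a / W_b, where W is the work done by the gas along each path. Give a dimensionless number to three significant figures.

Path (a) isothermal: W = P₁V₁ ln(V₂/V₁) → W_a/(P₁V₁) = 1.273.
Path (b) adiabatic: W = P₁V₁(1 − (V₁/V₂)^(γ−1))/(γ−1) → W_b/(P₁V₁) = 0.8582.
W_a / W_b = 1.273 / 0.8582 = 1.484.

W_a / W_b ≈ 1.48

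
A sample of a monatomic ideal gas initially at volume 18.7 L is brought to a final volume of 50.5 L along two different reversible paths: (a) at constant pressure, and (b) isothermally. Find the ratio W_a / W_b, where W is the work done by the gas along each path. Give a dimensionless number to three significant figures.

Path (a) isobaric: W = P₁(V₂ − V₁) → W_a/(P₁V₁) = 1.701.
Path (b) isothermal: W = P₁V₁ ln(V₂/V₁) → W_b/(P₁V₁) = 0.9934.
W_a / W_b = 1.701 / 0.9934 = 1.712.

W_a / W_b ≈ 1.71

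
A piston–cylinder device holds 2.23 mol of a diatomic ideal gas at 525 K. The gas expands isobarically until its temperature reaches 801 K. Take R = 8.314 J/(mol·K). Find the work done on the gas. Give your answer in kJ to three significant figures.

W ≈ -5.12 kJ

Isobaric: W = P ΔV = nR ΔT.
W = (2.23)(8.314)(801 − 525) = 5117 J.
Work on gas = −W_by = -5117 J.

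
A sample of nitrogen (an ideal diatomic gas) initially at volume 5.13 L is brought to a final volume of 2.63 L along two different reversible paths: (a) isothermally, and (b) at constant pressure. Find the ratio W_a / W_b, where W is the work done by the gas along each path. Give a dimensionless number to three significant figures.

W_a / W_b ≈ 1.37

Path (a) isothermal: W = P₁V₁ ln(V₂/V₁) → W_a/(P₁V₁) = -0.6681.
Path (b) isobaric: W = P₁(V₂ − V₁) → W_b/(P₁V₁) = -0.4873.
W_a / W_b = -0.6681 / -0.4873 = 1.371.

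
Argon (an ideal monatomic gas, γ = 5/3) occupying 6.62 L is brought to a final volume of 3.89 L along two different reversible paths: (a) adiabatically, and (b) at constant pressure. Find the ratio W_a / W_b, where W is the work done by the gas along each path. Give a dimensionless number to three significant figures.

Path (a) adiabatic: W = P₁V₁(1 − (V₁/V₂)^(γ−1))/(γ−1) → W_a/(P₁V₁) = -0.6381.
Path (b) isobaric: W = P₁(V₂ − V₁) → W_b/(P₁V₁) = -0.4124.
W_a / W_b = -0.6381 / -0.4124 = 1.547.

W_a / W_b ≈ 1.55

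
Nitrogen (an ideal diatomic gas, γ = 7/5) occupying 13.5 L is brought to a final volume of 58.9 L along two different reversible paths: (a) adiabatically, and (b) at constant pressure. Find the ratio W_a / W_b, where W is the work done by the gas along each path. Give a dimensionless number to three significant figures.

W_a / W_b ≈ 0.331

Path (a) adiabatic: W = P₁V₁(1 − (V₁/V₂)^(γ−1))/(γ−1) → W_a/(P₁V₁) = 1.113.
Path (b) isobaric: W = P₁(V₂ − V₁) → W_b/(P₁V₁) = 3.363.
W_a / W_b = 1.113 / 3.363 = 0.331.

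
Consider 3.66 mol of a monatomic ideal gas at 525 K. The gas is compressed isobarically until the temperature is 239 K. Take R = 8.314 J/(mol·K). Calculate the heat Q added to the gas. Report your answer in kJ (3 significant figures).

Q ≈ -21.8 kJ

Isobaric: W = nRΔT = (3.66)(8.314)(-286) = -8703 J.
ΔU = nCᵥΔT with Cᵥ = 3R/2: ΔU = (3.66)(12.47)(-286) = -13054 J.
Q = ΔU + W = -13054 − 8703 = -21757 J.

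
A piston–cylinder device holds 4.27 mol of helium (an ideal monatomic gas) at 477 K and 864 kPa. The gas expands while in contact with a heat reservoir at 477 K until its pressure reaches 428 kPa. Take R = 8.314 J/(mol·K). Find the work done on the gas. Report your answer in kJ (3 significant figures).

Isothermal process: W = nRT ln(V₂/V₁) = nRT ln(P₁/P₂).
W = (4.27)(8.314)(477) × ln(864/428)
  = 16934 × ln(2.019) = 16934 × 0.7024
W_by_gas = 11895 J; work on gas = −W_by = -11895 J.

W ≈ -11.9 kJ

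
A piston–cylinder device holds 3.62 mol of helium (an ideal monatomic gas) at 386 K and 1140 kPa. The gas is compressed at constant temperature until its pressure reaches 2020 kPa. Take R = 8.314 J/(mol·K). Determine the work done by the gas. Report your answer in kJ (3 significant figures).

Isothermal process: W = nRT ln(V₂/V₁) = nRT ln(P₁/P₂).
W = (3.62)(8.314)(386) × ln(1140/2020)
  = 11617 × ln(0.5644) = 11617 × -0.5721
W_by_gas = -6646 J.

W ≈ -6.65 kJ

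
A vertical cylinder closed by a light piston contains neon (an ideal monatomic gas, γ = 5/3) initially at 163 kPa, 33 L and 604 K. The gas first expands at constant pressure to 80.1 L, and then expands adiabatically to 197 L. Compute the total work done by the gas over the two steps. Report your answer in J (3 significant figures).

W_total ≈ 16500 J

Step 1 (isobaric): W = PΔV = (163 kPa)(80.1 − 33 L) = 7677 J.
After step 1: P = 163 kPa, V = 80.1 L, T = 1466 K.
Step 2 (adiabatic): W = (P₁V₁ − P₂V₂)/(γ−1) = (13056 − 7166)/0.667 = 8836 J.
W_total = 7677 + 8836 = 16513 J.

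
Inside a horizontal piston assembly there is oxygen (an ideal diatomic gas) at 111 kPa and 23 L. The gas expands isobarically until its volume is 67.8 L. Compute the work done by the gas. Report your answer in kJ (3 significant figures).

Isobaric: W = P ΔV.
W = (111 kPa)(67.8 − 23 L) = (111)(44.8) = 4973 J.

W ≈ 4.97 kJ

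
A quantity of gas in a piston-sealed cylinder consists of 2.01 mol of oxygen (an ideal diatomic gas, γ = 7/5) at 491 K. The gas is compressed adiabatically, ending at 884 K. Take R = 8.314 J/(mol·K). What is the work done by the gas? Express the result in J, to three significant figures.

W ≈ -16400 J

Adiabatic ⇒ Q = 0, so W_by = −ΔU = nCᵥ(T₁ − T₂).
Cᵥ = 5R/2 = 20.79 J/(mol·K).
W = (2.01)(20.79)(491 − 884) = -16419 J.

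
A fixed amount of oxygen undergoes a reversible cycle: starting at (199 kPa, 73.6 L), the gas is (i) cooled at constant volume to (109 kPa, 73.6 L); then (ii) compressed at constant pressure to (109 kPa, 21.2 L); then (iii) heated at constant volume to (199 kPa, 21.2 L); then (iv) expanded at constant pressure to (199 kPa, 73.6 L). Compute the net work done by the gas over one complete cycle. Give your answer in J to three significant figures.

Constant-volume legs do no work.
W(ii) = (109)(21.2 − 73.6) = -5712 J; W(iv) = (199)(73.6 − 21.2) = 10428 J.
W_net = -5712 + 10428 = 4716 J (the clockwise enclosed area).

W_net ≈ 4720 J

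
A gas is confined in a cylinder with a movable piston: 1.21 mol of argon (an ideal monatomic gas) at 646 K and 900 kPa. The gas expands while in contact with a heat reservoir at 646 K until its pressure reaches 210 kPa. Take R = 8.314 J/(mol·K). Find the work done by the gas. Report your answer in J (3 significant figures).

W ≈ 9460 J

Isothermal process: W = nRT ln(V₂/V₁) = nRT ln(P₁/P₂).
W = (1.21)(8.314)(646) × ln(900/210)
  = 6499 × ln(4.286) = 6499 × 1.455
W_by_gas = 9458 J.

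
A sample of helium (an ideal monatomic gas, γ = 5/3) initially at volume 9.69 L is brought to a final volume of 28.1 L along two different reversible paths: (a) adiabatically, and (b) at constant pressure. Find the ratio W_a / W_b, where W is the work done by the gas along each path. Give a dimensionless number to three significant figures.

W_a / W_b ≈ 0.401

Path (a) adiabatic: W = P₁V₁(1 − (V₁/V₂)^(γ−1))/(γ−1) → W_a/(P₁V₁) = 0.7624.
Path (b) isobaric: W = P₁(V₂ − V₁) → W_b/(P₁V₁) = 1.9.
W_a / W_b = 0.7624 / 1.9 = 0.4013.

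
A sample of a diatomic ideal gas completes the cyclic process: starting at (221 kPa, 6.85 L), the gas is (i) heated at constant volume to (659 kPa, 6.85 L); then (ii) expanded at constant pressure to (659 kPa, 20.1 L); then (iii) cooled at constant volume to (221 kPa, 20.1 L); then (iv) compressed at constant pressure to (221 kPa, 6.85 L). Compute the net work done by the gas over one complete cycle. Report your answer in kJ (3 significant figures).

W_net ≈ 5.80 kJ

Constant-volume legs do no work.
W(ii) = (659)(20.1 − 6.85) = 8732 J; W(iv) = (221)(6.85 − 20.1) = -2928 J.
W_net = 8732 − 2928 = 5804 J (the clockwise enclosed area).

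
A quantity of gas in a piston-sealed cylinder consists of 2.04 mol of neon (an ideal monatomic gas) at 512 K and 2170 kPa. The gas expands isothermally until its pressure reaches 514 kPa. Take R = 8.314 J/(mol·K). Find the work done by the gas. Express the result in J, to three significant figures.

W ≈ 12500 J

Isothermal process: W = nRT ln(V₂/V₁) = nRT ln(P₁/P₂).
W = (2.04)(8.314)(512) × ln(2170/514)
  = 8684 × ln(4.222) = 8684 × 1.44
W_by_gas = 12507 J.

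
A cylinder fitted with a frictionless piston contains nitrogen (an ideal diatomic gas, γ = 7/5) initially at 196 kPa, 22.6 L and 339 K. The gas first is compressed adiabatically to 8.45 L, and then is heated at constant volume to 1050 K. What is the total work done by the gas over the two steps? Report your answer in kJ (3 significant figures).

W_total ≈ -5.34 kJ

Step 1 (adiabatic): W = (P₁V₁ − P₂V₂)/(γ−1) = (4430 − 6565)/0.4 = -5340 J.
Step 2 (isochoric): W = 0 (constant volume).
W_total = -5340 + 0 = -5340 J.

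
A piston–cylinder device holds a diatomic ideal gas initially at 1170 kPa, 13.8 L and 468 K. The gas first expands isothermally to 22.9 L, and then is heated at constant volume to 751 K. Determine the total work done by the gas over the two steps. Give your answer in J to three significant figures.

W_total ≈ 8180 J

Step 1 (isothermal): W = P₁V₁ ln(V₂/V₁) = (16146) ln(22.9/13.8) = 8177 J.
Step 2 (isochoric): W = 0 (constant volume).
W_total = 8177 + 0 = 8177 J.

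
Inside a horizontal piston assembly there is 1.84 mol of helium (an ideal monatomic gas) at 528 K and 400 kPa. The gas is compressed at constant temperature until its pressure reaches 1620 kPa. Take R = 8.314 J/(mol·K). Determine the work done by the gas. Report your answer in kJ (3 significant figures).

Isothermal process: W = nRT ln(V₂/V₁) = nRT ln(P₁/P₂).
W = (1.84)(8.314)(528) × ln(400/1620)
  = 8077 × ln(0.2469) = 8077 × -1.399
W_by_gas = -11298 J.

W ≈ -11.3 kJ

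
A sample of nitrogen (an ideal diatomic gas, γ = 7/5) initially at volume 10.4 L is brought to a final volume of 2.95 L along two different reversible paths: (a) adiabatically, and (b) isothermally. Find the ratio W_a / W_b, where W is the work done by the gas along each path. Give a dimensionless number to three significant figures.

Path (a) adiabatic: W = P₁V₁(1 − (V₁/V₂)^(γ−1))/(γ−1) → W_a/(P₁V₁) = -1.638.
Path (b) isothermal: W = P₁V₁ ln(V₂/V₁) → W_b/(P₁V₁) = -1.26.
W_a / W_b = -1.638 / -1.26 = 1.3.

W_a / W_b ≈ 1.30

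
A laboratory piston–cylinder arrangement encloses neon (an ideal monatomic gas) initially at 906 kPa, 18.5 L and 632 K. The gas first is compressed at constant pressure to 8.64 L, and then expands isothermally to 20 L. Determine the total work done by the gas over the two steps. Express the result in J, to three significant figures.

W_total ≈ -2360 J

Step 1 (isobaric): W = PΔV = (906 kPa)(8.64 − 18.5 L) = -8933 J.
After step 1: P = 906 kPa, V = 8.64 L, T = 295.2 K.
Step 2 (isothermal): W = P₁V₁ ln(V₂/V₁) = (7828) ln(20/8.64) = 6570 J.
W_total = -8933 + 6570 = -2363 J.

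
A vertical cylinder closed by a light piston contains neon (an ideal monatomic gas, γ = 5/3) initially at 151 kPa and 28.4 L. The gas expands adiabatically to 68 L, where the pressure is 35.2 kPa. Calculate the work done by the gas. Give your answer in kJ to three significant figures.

Adiabatic: W = (P₁V₁ − P₂V₂)/(γ − 1) with γ = 5/3.
P₁V₁ = 4288 J, P₂V₂ = 2394 J.
W = (4288 − 2394) / 0.6667 = 2842 J.

W ≈ 2.84 kJ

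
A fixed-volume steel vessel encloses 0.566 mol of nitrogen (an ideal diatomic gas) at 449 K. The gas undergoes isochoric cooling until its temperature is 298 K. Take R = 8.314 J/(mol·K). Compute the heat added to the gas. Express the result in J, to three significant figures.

Constant volume ⇒ W = 0, so Q = ΔU = nCᵥΔT with Cᵥ = 5R/2 = 20.79 J/(mol·K).
ΔU = (0.566)(20.79)(298 − 449) = -1776 J.

Q ≈ -1780 J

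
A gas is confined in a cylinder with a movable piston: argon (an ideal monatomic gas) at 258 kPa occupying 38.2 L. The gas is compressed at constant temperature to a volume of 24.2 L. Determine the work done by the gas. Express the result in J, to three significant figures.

W ≈ -4500 J

Isothermal: W = nRT ln(V₂/V₁) = P₁V₁ ln(V₂/V₁).
P₁V₁ = (258 kPa)(38.2 L) = 9856 J.
W = 9856 × ln(24.2/38.2) = 9856 × -0.4565
W_by_gas = -4499 J.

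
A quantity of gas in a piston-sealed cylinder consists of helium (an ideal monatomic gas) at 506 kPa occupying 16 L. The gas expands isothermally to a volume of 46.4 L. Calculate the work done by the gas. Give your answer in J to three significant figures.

Isothermal: W = nRT ln(V₂/V₁) = P₁V₁ ln(V₂/V₁).
P₁V₁ = (506 kPa)(16 L) = 8096 J.
W = 8096 × ln(46.4/16) = 8096 × 1.065
W_by_gas = 8620 J.

W ≈ 8620 J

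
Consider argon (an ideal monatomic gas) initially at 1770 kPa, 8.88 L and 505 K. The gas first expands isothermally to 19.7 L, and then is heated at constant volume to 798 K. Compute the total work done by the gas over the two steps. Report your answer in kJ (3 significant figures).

Step 1 (isothermal): W = P₁V₁ ln(V₂/V₁) = (15718) ln(19.7/8.88) = 12524 J.
Step 2 (isochoric): W = 0 (constant volume).
W_total = 12524 + 0 = 12524 J.

W_total ≈ 12.5 kJ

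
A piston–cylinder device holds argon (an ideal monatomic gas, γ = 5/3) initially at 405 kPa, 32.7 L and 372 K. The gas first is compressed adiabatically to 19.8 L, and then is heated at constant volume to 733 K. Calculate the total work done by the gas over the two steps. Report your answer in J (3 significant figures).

Step 1 (adiabatic): W = (P₁V₁ − P₂V₂)/(γ−1) = (13244 − 18504)/0.667 = -7890 J.
Step 2 (isochoric): W = 0 (constant volume).
W_total = -7890 + 0 = -7890 J.

W_total ≈ -7890 J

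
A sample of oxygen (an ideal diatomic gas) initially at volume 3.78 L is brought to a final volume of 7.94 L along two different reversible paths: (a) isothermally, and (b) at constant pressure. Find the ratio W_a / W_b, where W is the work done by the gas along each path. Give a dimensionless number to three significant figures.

W_a / W_b ≈ 0.674

Path (a) isothermal: W = P₁V₁ ln(V₂/V₁) → W_a/(P₁V₁) = 0.7422.
Path (b) isobaric: W = P₁(V₂ − V₁) → W_b/(P₁V₁) = 1.101.
W_a / W_b = 0.7422 / 1.101 = 0.6744.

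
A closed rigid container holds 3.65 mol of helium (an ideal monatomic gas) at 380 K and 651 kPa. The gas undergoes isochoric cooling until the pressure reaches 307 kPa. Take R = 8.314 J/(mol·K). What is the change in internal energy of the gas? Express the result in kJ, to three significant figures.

Constant volume ⇒ W = 0, so Q = ΔU = nCᵥΔT with Cᵥ = 3R/2 = 12.47 J/(mol·K).
At constant V, T₂/T₁ = P₂/P₁ ⇒ ΔT = T₁(P₂/P₁ − 1) = 380·(307/651 − 1) = -200.8 K.
ΔU = (3.65)(12.47)(-200.8) = -9140 J.

ΔU ≈ -9.14 kJ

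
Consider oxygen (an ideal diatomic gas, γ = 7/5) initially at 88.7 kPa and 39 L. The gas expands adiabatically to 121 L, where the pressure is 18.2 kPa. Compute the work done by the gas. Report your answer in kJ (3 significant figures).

Adiabatic: W = (P₁V₁ − P₂V₂)/(γ − 1) with γ = 7/5.
P₁V₁ = 3459 J, P₂V₂ = 2202 J.
W = (3459 − 2202) / 0.4 = 3143 J.

W ≈ 3.14 kJ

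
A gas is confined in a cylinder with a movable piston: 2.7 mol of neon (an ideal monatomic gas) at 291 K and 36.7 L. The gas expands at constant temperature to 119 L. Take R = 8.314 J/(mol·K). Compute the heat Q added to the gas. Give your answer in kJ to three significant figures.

Q ≈ 7.68 kJ

Isothermal ⇒ ΔU = 0, so Q = W = nRT ln(V₂/V₁).
Q = (2.7)(8.314)(291) ln(119/36.7) = 6532 × 1.176 = 7684 J.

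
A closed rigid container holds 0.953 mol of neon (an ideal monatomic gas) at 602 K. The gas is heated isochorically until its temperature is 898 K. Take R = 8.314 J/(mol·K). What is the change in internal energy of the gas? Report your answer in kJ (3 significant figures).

ΔU ≈ 3.52 kJ

Constant volume ⇒ W = 0, so Q = ΔU = nCᵥΔT with Cᵥ = 3R/2 = 12.47 J/(mol·K).
ΔU = (0.953)(12.47)(898 − 602) = 3518 J.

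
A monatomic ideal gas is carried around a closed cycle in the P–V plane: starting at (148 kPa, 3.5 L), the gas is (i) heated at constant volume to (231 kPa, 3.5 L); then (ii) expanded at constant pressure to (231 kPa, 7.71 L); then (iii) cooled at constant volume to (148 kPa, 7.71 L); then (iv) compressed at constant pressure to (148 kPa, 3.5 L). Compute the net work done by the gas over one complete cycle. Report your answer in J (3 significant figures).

Constant-volume legs do no work.
W(ii) = (231)(7.71 − 3.5) = 972.5 J; W(iv) = (148)(3.5 − 7.71) = -623.1 J.
W_net = 972.5 − 623.1 = 349.4 J (the clockwise enclosed area).

W_net ≈ 349 J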